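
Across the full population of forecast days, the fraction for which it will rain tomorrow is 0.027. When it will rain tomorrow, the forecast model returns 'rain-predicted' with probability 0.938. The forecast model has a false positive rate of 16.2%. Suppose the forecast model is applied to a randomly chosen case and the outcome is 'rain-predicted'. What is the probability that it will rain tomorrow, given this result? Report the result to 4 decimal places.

Let H be the event that it will rain tomorrow. P(H) = 0.027, so P(¬H) = 0.973. With E the 'rain-predicted' result, P(E|H) = 0.938 and P(E|¬H) = 0.162.
P(E) = 0.938·0.027 + 0.162·0.973 = 0.025326 + 0.15763 = 0.18295.
By Bayes' theorem, P(H|E) = 0.025326 / 0.18295 = 0.1384.

P(H | E) ≈ 0.1384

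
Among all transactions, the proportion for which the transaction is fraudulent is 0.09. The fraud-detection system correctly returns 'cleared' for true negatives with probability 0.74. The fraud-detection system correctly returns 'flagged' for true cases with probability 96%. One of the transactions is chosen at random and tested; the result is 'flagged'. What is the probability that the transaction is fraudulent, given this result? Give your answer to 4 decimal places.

P(H | E) ≈ 0.2675

Let H be the event that the transaction is fraudulent. P(H) = 0.09, so P(¬H) = 0.91. With E the 'flagged' result, P(E|H) = 0.96 and P(E|¬H) = 0.26.
P(E) = 0.96·0.09 + 0.26·0.91 = 0.086400 + 0.23660 = 0.32300.
By Bayes' theorem, P(H|E) = 0.086400 / 0.32300 = 0.2675.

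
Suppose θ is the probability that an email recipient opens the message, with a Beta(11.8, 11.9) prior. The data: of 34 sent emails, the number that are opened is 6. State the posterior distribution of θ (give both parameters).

Observing 6 successes and 28 failures updates Beta(11.8, 11.9) by adding the success and failure counts to the two shape parameters: α = 11.8+6 = 17.8, β = 11.9+28 = 39.9.

Posterior: Beta(17.8, 39.9)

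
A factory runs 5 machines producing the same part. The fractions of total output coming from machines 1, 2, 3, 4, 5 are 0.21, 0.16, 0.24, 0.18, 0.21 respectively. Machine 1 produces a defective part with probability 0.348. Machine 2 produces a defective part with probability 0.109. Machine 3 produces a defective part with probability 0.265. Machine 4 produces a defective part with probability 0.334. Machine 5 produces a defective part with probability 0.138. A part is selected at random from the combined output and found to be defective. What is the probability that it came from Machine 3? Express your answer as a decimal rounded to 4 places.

Tabulate prior·likelihood by source: [1] prior 0.21, lik 0.348, product 0.07308; [2] prior 0.16, lik 0.109, product 0.01744; [3] prior 0.24, lik 0.265, product 0.06360; [4] prior 0.18, lik 0.334, product 0.06012; [5] prior 0.21, lik 0.138, product 0.02898.
Normalizing constant = 0.24322; the posterior for Machine 3 is its product over the sum, 0.06360/0.24322 = 0.2615.

Posterior probability ≈ 0.2615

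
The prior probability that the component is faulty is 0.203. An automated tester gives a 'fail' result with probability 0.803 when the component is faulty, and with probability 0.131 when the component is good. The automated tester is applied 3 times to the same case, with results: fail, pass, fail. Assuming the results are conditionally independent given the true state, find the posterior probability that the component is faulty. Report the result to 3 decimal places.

Posterior P(H) ≈ 0.684

With H the event that the component is faulty, the joint likelihood of the observed sequence is P(data|H) = 0.803·0.197·0.803 = 0.12703 and P(data|¬H) = 0.131·0.869·0.131 = 0.014913.
Bayes: P(H|data) = 0.203·0.12703 / (0.203·0.12703 + 0.797·0.014913) = 0.025787/0.037672 = 0.6845.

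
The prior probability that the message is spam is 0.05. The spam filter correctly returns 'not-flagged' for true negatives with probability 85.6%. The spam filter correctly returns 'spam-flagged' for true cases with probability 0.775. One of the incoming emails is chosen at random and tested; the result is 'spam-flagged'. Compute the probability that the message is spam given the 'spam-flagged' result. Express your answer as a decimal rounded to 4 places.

Write H for 'the message is spam'. Prior odds H:¬H = 0.05/0.95 = 0.052632. For the 'spam-flagged' outcome, the likelihood ratio is 0.775/0.144 = 5.3819.
Posterior odds = 0.052632 × 5.3819 = 0.28326, so P(H|E) = 0.28326/(1+0.28326) = 0.2207.

P(H | E) ≈ 0.2207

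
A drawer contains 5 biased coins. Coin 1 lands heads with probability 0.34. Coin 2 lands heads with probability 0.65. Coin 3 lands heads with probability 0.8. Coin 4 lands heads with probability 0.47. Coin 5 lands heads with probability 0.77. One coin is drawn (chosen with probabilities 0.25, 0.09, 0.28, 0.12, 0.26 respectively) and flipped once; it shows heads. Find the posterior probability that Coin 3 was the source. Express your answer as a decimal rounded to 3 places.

P(heads|C1) = 0.34; P(heads|C2) = 0.65; P(heads|C3) = 0.8; P(heads|C4) = 0.47; P(heads|C5) = 0.77.
Prior × likelihood for each source: 0.25·0.34=0.08500, 0.09·0.65=0.05850, 0.28·0.8=0.2240, 0.12·0.47=0.05640, 0.26·0.77=0.2002. Summing gives P(heads) = 0.62410.
P(Coin 3 | heads) = 0.2240 / 0.62410 = 0.359.

Posterior probability ≈ 0.359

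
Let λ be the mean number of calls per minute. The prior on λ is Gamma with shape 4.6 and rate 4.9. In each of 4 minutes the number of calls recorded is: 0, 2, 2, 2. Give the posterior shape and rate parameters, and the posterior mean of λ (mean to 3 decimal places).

Posterior: Gamma(shape=10.6, rate=8.9); mean ≈ 1.191

The Poisson likelihood adds the total count to the shape and the number of exposure periods to the rate. Here ∑xᵢ = 6 and n = 4, so shape 4.6→10.6 and rate 4.9→8.9.
Posterior mean = shape/rate = 10.6/8.9 = 1.191.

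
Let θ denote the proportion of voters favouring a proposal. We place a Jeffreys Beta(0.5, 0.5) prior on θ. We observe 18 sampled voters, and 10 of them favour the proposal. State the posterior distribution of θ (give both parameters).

Observing 10 successes and 8 failures updates Beta(0.5, 0.5) by adding the success and failure counts to the two shape parameters: α = 0.5+10 = 10.5, β = 0.5+8 = 8.5.

Posterior: Beta(10.5, 8.5)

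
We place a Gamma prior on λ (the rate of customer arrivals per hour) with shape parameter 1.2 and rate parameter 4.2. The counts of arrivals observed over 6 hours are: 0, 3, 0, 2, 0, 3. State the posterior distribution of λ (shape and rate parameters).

The Poisson likelihood adds the total count to the shape and the number of exposure periods to the rate. Here ∑xᵢ = 8 and n = 6, so shape 1.2→9.2 and rate 4.2→10.2.

Posterior: Gamma(shape=9.2, rate=10.2)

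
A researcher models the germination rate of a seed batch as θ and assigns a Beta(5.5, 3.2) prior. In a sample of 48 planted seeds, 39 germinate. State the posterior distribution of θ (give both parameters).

The binomial likelihood is conjugate to the Beta prior: with 39 successes and 9 failures, the posterior is Beta(5.5+39, 3.2+9) = Beta(44.5, 12.2).

Posterior: Beta(44.5, 12.2)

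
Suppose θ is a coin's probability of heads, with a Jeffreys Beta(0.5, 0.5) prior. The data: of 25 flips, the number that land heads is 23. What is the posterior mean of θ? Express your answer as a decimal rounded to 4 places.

Observing 23 successes and 2 failures updates Beta(0.5, 0.5) by adding the success and failure counts to the two shape parameters: α = 0.5+23 = 23.5, β = 0.5+2 = 2.5.
Posterior mean = α/(α+β) = 23.5/26 = 0.9038.

Posterior mean ≈ 0.9038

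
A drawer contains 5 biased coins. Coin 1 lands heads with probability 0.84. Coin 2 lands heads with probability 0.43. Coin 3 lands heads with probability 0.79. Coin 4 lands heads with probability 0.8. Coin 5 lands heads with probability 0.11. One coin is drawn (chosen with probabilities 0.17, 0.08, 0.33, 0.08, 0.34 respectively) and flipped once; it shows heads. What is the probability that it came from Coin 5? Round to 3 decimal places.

P(heads|C1) = 0.84; P(heads|C2) = 0.43; P(heads|C3) = 0.79; P(heads|C4) = 0.8; P(heads|C5) = 0.11.
Prior × likelihood for each source: 0.17·0.84=0.1428, 0.08·0.43=0.03440, 0.33·0.79=0.2607, 0.08·0.8=0.06400, 0.34·0.11=0.03740. Summing gives P(heads) = 0.53930.
P(Coin 5 | heads) = 0.03740 / 0.53930 = 0.069.

Posterior probability ≈ 0.069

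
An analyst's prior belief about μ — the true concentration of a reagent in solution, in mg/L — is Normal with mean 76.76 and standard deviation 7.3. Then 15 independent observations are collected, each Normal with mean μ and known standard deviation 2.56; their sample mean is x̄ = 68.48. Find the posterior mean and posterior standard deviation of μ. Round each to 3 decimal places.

With known σ, the Normal prior is conjugate. Weight on the data is w = (n/σ²)/(n/σ² + 1/τ₀²) = 2.28882/(2.28882+0.0187652) = 0.99187.
Posterior mean = w·x̄ + (1−w)·μ₀ = 0.99187·68.48 + 0.0081320·76.76 = 68.547. Posterior variance = 1/(2.28882+0.0187652) = 0.433354, so SD = 0.658.

Posterior mean ≈ 68.547; posterior SD ≈ 0.658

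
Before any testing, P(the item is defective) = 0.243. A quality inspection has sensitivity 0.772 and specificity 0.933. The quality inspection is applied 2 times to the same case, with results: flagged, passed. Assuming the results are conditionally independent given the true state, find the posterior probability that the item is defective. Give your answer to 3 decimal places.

Posterior P(H) ≈ 0.475

With H the event that the item is defective, the joint likelihood of the observed sequence is P(data|H) = 0.772·0.228 = 0.17602 and P(data|¬H) = 0.067·0.933 = 0.062511.
Bayes: P(H|data) = 0.243·0.17602 / (0.243·0.17602 + 0.757·0.062511) = 0.042772/0.090093 = 0.4748.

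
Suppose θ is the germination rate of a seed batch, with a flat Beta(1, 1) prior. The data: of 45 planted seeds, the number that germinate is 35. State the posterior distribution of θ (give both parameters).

Posterior: Beta(36, 11)

Observing 35 successes and 10 failures updates Beta(1, 1) by adding the success and failure counts to the two shape parameters: α = 1+35 = 36, β = 1+10 = 11.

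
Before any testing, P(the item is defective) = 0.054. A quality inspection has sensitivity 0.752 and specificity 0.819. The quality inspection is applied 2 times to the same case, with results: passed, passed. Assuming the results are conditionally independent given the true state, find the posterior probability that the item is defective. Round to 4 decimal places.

Let H be the event that the item is defective; start with P(H) = 0.054. P('flagged'|H) = 0.752, P('flagged'|¬H) = 0.181.
Update on result 1 ('passed'): P(H) ← 0.248·0.0540 / (0.248·0.0540 + 0.819·0.9460) = 0.013392/0.78817 = 0.0170.
Update on result 2 ('passed'): P(H) ← 0.248·0.0170 / (0.248·0.0170 + 0.819·0.9830) = 0.0042139/0.80930 = 0.0052.

Posterior P(H) ≈ 0.0052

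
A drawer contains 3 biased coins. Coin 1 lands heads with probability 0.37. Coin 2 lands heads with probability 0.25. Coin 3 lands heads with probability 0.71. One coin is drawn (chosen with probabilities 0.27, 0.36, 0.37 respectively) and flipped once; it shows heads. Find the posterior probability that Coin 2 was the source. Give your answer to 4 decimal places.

Tabulate prior·likelihood by source: [1] prior 0.27, lik 0.37, product 0.09990; [2] prior 0.36, lik 0.25, product 0.09000; [3] prior 0.37, lik 0.71, product 0.2627.
Normalizing constant = 0.45260; the posterior for Coin 2 is its product over the sum, 0.09000/0.45260 = 0.1989.

Posterior probability ≈ 0.1989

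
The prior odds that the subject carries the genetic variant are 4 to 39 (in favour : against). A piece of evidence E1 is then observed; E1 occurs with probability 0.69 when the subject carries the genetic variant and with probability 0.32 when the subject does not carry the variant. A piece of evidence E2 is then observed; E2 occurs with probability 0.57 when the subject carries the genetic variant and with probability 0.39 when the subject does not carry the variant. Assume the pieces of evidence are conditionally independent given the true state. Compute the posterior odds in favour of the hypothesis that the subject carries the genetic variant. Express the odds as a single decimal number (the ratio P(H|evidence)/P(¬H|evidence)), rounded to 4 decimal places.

Posterior odds ≈ 0.3232

Prior odds = 4/39 = 0.10256. In log-odds, ln(0.10256) = -2.2773.
Add log likelihood ratios: ln(2.1562) + ln(1.4615) = 1.1479.
Posterior log-odds = -1.1294, so posterior odds = exp(-1.1294) = 0.32322.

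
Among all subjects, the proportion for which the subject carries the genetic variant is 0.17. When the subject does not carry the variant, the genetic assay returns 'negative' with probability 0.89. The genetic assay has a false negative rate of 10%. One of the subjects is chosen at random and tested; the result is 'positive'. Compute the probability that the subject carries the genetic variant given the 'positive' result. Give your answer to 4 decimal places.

P(H | E) ≈ 0.6263

Let H be the event that the subject carries the genetic variant. P(H) = 0.17, so P(¬H) = 0.83. With E the 'positive' result, P(E|H) = 0.9 and P(E|¬H) = 0.11.
P(E) = 0.9·0.17 + 0.11·0.83 = 0.15300 + 0.091300 = 0.24430.
By Bayes' theorem, P(H|E) = 0.15300 / 0.24430 = 0.6263.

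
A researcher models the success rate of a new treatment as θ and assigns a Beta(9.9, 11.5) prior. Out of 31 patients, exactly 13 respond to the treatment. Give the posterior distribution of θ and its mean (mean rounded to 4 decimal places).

Posterior: Beta(22.9, 29.5); mean ≈ 0.4370

The binomial likelihood is conjugate to the Beta prior: with 13 successes and 18 failures, the posterior is Beta(9.9+13, 11.5+18) = Beta(22.9, 29.5).
E[θ | data] = 22.9/(22.9+29.5) = 0.4370.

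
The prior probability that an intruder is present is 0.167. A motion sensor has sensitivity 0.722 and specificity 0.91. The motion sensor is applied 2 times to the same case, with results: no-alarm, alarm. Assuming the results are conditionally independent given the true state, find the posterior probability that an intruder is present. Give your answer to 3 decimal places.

Posterior P(H) ≈ 0.329

With H the event that an intruder is present, the joint likelihood of the observed sequence is P(data|H) = 0.278·0.722 = 0.20072 and P(data|¬H) = 0.91·0.09 = 0.081900.
Bayes: P(H|data) = 0.167·0.20072 / (0.167·0.20072 + 0.833·0.081900) = 0.033520/0.10174 = 0.3295.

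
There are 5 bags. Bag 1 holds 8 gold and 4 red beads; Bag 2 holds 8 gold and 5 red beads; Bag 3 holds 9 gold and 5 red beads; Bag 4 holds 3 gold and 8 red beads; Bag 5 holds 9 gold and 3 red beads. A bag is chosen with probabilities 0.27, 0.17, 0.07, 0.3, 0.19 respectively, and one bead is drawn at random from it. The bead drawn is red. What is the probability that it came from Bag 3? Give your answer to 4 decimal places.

Tabulate prior·likelihood by source: [1] prior 0.27, lik 0.3333, product 0.09000; [2] prior 0.17, lik 0.3846, product 0.06538; [3] prior 0.07, lik 0.3571, product 0.02500; [4] prior 0.3, lik 0.7273, product 0.2182; [5] prior 0.19, lik 0.25, product 0.04750.
Normalizing constant = 0.44607; the posterior for Bag 3 is its product over the sum, 0.02500/0.44607 = 0.0560.

Posterior probability ≈ 0.0560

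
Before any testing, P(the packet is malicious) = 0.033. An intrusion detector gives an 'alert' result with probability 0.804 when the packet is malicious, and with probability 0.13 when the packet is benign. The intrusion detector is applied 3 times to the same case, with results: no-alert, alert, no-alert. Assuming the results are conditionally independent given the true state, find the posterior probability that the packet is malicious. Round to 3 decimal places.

Posterior P(H) ≈ 0.011

Let H be the event that the packet is malicious; start with P(H) = 0.033. P('alert'|H) = 0.804, P('alert'|¬H) = 0.13.
Update on result 1 ('no-alert'): P(H) ← 0.196·0.0330 / (0.196·0.0330 + 0.87·0.9670) = 0.0064680/0.84776 = 0.0076.
Update on result 2 ('alert'): P(H) ← 0.804·0.0076 / (0.804·0.0076 + 0.13·0.9924) = 0.0061341/0.13514 = 0.0454.
Update on result 3 ('no-alert'): P(H) ← 0.196·0.0454 / (0.196·0.0454 + 0.87·0.9546) = 0.0088965/0.83941 = 0.0106.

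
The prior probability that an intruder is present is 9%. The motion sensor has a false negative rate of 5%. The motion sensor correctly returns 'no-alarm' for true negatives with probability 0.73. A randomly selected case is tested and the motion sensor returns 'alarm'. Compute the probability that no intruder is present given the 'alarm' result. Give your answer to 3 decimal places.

Let H be the event that an intruder is present. P(H) = 0.09, so P(¬H) = 0.91. With E the 'alarm' result, P(E|H) = 0.95 and P(E|¬H) = 0.27.
P(E) = 0.95·0.09 + 0.27·0.91 = 0.085500 + 0.24570 = 0.33120.
By Bayes' theorem, P(H|E) = 0.085500 / 0.33120 = 0.258. Hence P(¬H|E) = 1 − 0.258 = 0.742.

P(¬H | E) ≈ 0.742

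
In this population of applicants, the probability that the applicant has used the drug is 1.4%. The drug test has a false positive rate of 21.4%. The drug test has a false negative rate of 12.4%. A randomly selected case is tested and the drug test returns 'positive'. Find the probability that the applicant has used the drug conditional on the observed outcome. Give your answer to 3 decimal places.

Let H be the event that the applicant has used the drug. P(H) = 0.014, so P(¬H) = 0.986. With E the 'positive' result, P(E|H) = 0.876 and P(E|¬H) = 0.214.
P(E) = 0.876·0.014 + 0.214·0.986 = 0.012264 + 0.21100 = 0.22327.
By Bayes' theorem, P(H|E) = 0.012264 / 0.22327 = 0.055.

P(H | E) ≈ 0.055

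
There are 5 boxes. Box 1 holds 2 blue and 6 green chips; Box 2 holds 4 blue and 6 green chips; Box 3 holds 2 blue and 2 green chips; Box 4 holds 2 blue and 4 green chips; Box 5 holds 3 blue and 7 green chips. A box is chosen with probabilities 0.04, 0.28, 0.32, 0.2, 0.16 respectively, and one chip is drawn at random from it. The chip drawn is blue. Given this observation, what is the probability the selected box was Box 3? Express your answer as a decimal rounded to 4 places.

Tabulate prior·likelihood by source: [1] prior 0.04, lik 0.25, product 0.01000; [2] prior 0.28, lik 0.4, product 0.1120; [3] prior 0.32, lik 0.5, product 0.1600; [4] prior 0.2, lik 0.3333, product 0.06667; [5] prior 0.16, lik 0.3, product 0.04800.
Normalizing constant = 0.39667; the posterior for Box 3 is its product over the sum, 0.1600/0.39667 = 0.4034.

Posterior probability ≈ 0.4034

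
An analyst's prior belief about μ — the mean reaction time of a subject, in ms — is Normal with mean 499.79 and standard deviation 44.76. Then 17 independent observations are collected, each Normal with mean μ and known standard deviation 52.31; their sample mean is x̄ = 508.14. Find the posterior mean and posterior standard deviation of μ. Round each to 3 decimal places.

Prior precision 1/τ₀² = 1/44.76² = 0.00049914; data precision n/σ² = 17/52.31² = 0.00621269.
Posterior precision = 0.00049914 + 0.00621269 = 0.00671182, giving posterior SD = 1/√0.00671182 = 12.206.
Posterior mean = (0.00049914·499.79 + 0.00621269·508.14) / 0.00671182 = 507.519.

Posterior mean ≈ 507.519; posterior SD ≈ 12.206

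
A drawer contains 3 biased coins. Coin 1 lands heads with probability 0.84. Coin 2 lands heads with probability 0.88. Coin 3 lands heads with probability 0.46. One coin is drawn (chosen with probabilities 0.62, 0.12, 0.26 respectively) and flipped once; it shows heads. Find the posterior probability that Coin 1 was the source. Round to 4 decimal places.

Tabulate prior·likelihood by source: [1] prior 0.62, lik 0.84, product 0.5208; [2] prior 0.12, lik 0.88, product 0.1056; [3] prior 0.26, lik 0.46, product 0.1196.
Normalizing constant = 0.74600; the posterior for Coin 1 is its product over the sum, 0.5208/0.74600 = 0.6981.

Posterior probability ≈ 0.6981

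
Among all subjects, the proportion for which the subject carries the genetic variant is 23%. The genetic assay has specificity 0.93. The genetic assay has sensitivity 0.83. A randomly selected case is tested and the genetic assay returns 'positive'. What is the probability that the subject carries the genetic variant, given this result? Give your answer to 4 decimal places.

Let H be the event that the subject carries the genetic variant. P(H) = 0.23, so P(¬H) = 0.77. With E the 'positive' result, P(E|H) = 0.83 and P(E|¬H) = 0.07.
P(E) = 0.83·0.23 + 0.07·0.77 = 0.19090 + 0.053900 = 0.24480.
By Bayes' theorem, P(H|E) = 0.19090 / 0.24480 = 0.7798.

P(H | E) ≈ 0.7798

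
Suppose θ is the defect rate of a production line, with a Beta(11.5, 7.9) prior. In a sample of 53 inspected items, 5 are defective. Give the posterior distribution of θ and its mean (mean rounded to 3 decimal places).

Posterior: Beta(16.5, 55.9); mean ≈ 0.228

Observing 5 successes and 48 failures updates Beta(11.5, 7.9) by adding the success and failure counts to the two shape parameters: α = 11.5+5 = 16.5, β = 7.9+48 = 55.9.
Posterior mean = α/(α+β) = 16.5/72.4 = 0.228.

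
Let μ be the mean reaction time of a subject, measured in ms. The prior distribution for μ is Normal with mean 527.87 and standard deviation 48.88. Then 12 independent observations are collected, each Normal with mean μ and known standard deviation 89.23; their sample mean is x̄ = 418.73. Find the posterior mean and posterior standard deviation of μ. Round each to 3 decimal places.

Posterior mean ≈ 442.451; posterior SD ≈ 22.788

Prior precision 1/τ₀² = 1/48.88² = 0.00041854; data precision n/σ² = 12/89.23² = 0.00150716.
Posterior precision = 0.00041854 + 0.00150716 = 0.00192570, giving posterior SD = 1/√0.00192570 = 22.788.
Posterior mean = (0.00041854·527.87 + 0.00150716·418.73) / 0.00192570 = 442.451.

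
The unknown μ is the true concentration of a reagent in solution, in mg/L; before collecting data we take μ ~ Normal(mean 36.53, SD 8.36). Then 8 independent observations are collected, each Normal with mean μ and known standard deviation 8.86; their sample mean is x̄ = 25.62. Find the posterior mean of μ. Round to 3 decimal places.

With known σ, the Normal prior is conjugate. Weight on the data is w = (n/σ²)/(n/σ² + 1/τ₀²) = 0.101911/(0.101911+0.0143083) = 0.87689.
Posterior mean = w·x̄ + (1−w)·μ₀ = 0.87689·25.62 + 0.12311·36.53 = 26.963.

Posterior mean ≈ 26.963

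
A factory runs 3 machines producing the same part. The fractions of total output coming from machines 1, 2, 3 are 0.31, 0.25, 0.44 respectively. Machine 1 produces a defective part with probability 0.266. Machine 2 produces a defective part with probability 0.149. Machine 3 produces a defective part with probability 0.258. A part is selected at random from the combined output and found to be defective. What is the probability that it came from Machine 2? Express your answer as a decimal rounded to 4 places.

Posterior probability ≈ 0.1597

P(defective|M1) = 0.266; P(defective|M2) = 0.149; P(defective|M3) = 0.258.
Prior × likelihood for each source: 0.31·0.266=0.08246, 0.25·0.149=0.03725, 0.44·0.258=0.1135. Summing gives P(defective) = 0.23323.
P(Machine 2 | defective) = 0.03725 / 0.23323 = 0.1597.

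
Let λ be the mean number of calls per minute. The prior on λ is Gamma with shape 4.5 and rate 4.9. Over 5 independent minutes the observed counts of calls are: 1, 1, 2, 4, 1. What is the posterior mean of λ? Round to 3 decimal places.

Posterior mean ≈ 1.364

Total count ∑xᵢ = 9 over n = 5 minutes.
Gamma is conjugate to the Poisson likelihood: posterior is Gamma(shape = 4.5+9 = 13.5, rate = 4.9+5 = 9.9).
Posterior mean = shape/rate = 13.5/9.9 = 1.364.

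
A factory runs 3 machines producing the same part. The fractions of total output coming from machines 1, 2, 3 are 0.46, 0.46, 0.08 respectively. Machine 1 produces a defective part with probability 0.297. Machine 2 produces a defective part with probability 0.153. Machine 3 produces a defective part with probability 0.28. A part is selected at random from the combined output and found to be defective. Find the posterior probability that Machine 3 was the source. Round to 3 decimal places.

Tabulate prior·likelihood by source: [1] prior 0.46, lik 0.297, product 0.1366; [2] prior 0.46, lik 0.153, product 0.07038; [3] prior 0.08, lik 0.28, product 0.02240.
Normalizing constant = 0.22940; the posterior for Machine 3 is its product over the sum, 0.02240/0.22940 = 0.098.

Posterior probability ≈ 0.098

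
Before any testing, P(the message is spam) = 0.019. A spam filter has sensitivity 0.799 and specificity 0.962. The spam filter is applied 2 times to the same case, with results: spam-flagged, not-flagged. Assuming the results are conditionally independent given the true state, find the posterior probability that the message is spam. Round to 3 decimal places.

Posterior P(H) ≈ 0.078

Let H be the event that the message is spam; start with P(H) = 0.019. P('spam-flagged'|H) = 0.799, P('spam-flagged'|¬H) = 0.038.
Update on result 1 ('spam-flagged'): P(H) ← 0.799·0.0190 / (0.799·0.0190 + 0.038·0.9810) = 0.015181/0.052459 = 0.2894.
Update on result 2 ('not-flagged'): P(H) ← 0.201·0.2894 / (0.201·0.2894 + 0.962·0.7106) = 0.058167/0.74178 = 0.0784.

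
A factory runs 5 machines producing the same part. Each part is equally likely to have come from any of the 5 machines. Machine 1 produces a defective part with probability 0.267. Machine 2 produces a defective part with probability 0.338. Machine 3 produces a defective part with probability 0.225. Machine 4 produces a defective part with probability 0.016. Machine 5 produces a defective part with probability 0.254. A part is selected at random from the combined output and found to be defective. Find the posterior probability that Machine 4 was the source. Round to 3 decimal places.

Posterior probability ≈ 0.015

Tabulate prior·likelihood by source: [1] prior 0.2, lik 0.267, product 0.05340; [2] prior 0.2, lik 0.338, product 0.06760; [3] prior 0.2, lik 0.225, product 0.04500; [4] prior 0.2, lik 0.016, product 0.003200; [5] prior 0.2, lik 0.254, product 0.05080.
Normalizing constant = 0.22000; the posterior for Machine 4 is its product over the sum, 0.003200/0.22000 = 0.015.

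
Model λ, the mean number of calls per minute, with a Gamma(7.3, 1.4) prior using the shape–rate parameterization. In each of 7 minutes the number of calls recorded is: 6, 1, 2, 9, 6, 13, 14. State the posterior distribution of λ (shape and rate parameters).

Posterior: Gamma(shape=58.3, rate=8.4)

Total count ∑xᵢ = 51 over n = 7 minutes.
Gamma is conjugate to the Poisson likelihood: posterior is Gamma(shape = 7.3+51 = 58.3, rate = 1.4+7 = 8.4).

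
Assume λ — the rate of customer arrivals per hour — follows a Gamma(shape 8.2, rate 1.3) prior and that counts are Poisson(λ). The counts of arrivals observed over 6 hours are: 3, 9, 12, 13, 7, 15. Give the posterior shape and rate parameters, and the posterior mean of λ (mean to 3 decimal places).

The Poisson likelihood adds the total count to the shape and the number of exposure periods to the rate. Here ∑xᵢ = 59 and n = 6, so shape 8.2→67.2 and rate 1.3→7.3.
Posterior mean = shape/rate = 67.2/7.3 = 9.205.

Posterior: Gamma(shape=67.2, rate=7.3); mean ≈ 9.205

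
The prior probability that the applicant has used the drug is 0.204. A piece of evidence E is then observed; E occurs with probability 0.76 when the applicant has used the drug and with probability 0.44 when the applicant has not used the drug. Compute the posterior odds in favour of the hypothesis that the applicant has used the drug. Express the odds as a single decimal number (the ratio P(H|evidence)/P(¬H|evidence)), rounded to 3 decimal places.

Prior odds = 0.204/(1−0.204) = 0.25628.
Likelihood ratio for E = 0.76/0.44 = 1.7273.
Posterior odds = prior odds × LR = 0.44267.

Posterior odds ≈ 0.443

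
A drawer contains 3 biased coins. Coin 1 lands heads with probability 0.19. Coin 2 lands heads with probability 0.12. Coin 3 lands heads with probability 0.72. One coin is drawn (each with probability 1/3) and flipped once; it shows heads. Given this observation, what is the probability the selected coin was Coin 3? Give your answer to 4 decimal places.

Tabulate prior·likelihood by source: [1] prior 0.333333, lik 0.19, product 0.06333; [2] prior 0.333333, lik 0.12, product 0.04000; [3] prior 0.333333, lik 0.72, product 0.2400.
Normalizing constant = 0.34333; the posterior for Coin 3 is its product over the sum, 0.2400/0.34333 = 0.6990.

Posterior probability ≈ 0.6990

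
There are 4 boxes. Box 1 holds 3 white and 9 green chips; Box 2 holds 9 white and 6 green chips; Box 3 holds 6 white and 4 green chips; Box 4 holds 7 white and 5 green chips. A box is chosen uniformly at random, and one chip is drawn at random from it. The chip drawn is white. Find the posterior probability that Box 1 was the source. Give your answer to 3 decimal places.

Posterior probability ≈ 0.123

P(white|Box 1) = 0.25; P(white|Box 2) = 0.6; P(white|Box 3) = 0.6; P(white|Box 4) = 0.5833.
Prior × likelihood for each source: 0.25·0.25=0.06250, 0.25·0.6=0.1500, 0.25·0.6=0.1500, 0.25·0.5833=0.1458. Summing gives P(white) = 0.50833.
P(Box 1 | white) = 0.06250 / 0.50833 = 0.123.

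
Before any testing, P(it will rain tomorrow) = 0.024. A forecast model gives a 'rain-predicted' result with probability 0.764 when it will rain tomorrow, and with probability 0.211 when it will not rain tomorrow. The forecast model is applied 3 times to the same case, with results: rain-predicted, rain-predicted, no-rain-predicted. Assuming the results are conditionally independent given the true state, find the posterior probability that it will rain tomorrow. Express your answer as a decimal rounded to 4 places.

Posterior P(H) ≈ 0.0880

With H the event that it will rain tomorrow, the joint likelihood of the observed sequence is P(data|H) = 0.764·0.764·0.236 = 0.13775 and P(data|¬H) = 0.211·0.211·0.789 = 0.035127.
Bayes: P(H|data) = 0.024·0.13775 / (0.024·0.13775 + 0.976·0.035127) = 0.0033061/0.037590 = 0.0880.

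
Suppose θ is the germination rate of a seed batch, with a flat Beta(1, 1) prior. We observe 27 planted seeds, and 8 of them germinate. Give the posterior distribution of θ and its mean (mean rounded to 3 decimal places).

Posterior: Beta(9, 20); mean ≈ 0.310

Observing 8 successes and 19 failures updates Beta(1, 1) by adding the success and failure counts to the two shape parameters: α = 1+8 = 9, β = 1+19 = 20.
Posterior mean = α/(α+β) = 9/29 = 0.310.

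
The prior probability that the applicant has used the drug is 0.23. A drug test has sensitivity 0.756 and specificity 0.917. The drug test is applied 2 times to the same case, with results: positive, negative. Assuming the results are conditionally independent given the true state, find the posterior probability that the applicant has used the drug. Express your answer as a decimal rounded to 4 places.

Posterior P(H) ≈ 0.4199

With H the event that the applicant has used the drug, the joint likelihood of the observed sequence is P(data|H) = 0.756·0.244 = 0.18446 and P(data|¬H) = 0.083·0.917 = 0.076111.
Bayes: P(H|data) = 0.23·0.18446 / (0.23·0.18446 + 0.77·0.076111) = 0.042427/0.10103 = 0.4199.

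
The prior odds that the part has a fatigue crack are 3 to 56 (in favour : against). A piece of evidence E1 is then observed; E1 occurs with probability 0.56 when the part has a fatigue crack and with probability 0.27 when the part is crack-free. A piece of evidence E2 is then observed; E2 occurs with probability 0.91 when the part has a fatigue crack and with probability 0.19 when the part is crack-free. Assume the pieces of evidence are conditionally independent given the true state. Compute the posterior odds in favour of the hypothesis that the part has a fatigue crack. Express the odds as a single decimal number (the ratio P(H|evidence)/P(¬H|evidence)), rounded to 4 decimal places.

Posterior odds ≈ 0.5322

Prior odds = 3/56 = 0.053571.
Likelihood ratio for E1 = 0.56/0.27 = 2.0741.
Likelihood ratio for E2 = 0.91/0.19 = 4.7895.
Posterior odds = prior odds × LR₁ × LR₂ = 0.53216.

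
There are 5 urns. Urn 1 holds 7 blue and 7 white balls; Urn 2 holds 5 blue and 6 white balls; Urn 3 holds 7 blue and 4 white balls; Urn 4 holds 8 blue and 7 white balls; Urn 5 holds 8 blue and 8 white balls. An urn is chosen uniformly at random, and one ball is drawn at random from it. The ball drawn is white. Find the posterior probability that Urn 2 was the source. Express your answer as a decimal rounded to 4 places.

Tabulate prior·likelihood by source: [1] prior 0.2, lik 0.5, product 0.1000; [2] prior 0.2, lik 0.5455, product 0.1091; [3] prior 0.2, lik 0.3636, product 0.07273; [4] prior 0.2, lik 0.4667, product 0.09333; [5] prior 0.2, lik 0.5, product 0.1000.
Normalizing constant = 0.47515; the posterior for Urn 2 is its product over the sum, 0.1091/0.47515 = 0.2296.

Posterior probability ≈ 0.2296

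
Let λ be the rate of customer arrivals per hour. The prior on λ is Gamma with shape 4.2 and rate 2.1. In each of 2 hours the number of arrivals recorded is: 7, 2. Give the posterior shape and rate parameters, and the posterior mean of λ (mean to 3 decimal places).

The Poisson likelihood adds the total count to the shape and the number of exposure periods to the rate. Here ∑xᵢ = 9 and n = 2, so shape 4.2→13.2 and rate 2.1→4.1.
E[λ | data] = 13.2/4.1 = 3.220.

Posterior: Gamma(shape=13.2, rate=4.1); mean ≈ 3.220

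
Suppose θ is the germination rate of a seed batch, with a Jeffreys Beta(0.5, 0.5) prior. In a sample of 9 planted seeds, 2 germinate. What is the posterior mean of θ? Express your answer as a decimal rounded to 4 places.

The binomial likelihood is conjugate to the Beta prior: with 2 successes and 7 failures, the posterior is Beta(0.5+2, 0.5+7) = Beta(2.5, 7.5).
Posterior mean = α/(α+β) = 2.5/10 = 0.2500.

Posterior mean ≈ 0.2500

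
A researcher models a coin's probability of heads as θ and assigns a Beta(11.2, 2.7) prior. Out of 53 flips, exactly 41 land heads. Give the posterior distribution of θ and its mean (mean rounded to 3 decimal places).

Posterior: Beta(52.2, 14.7); mean ≈ 0.780

Observing 41 successes and 12 failures updates Beta(11.2, 2.7) by adding the success and failure counts to the two shape parameters: α = 11.2+41 = 52.2, β = 2.7+12 = 14.7.
E[θ | data] = 52.2/(52.2+14.7) = 0.780.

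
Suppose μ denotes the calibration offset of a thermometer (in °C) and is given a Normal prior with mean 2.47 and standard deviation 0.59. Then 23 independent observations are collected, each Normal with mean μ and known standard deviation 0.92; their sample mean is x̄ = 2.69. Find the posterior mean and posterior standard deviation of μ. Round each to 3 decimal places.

With known σ, the Normal prior is conjugate. Weight on the data is w = (n/σ²)/(n/σ² + 1/τ₀²) = 27.1739/(27.1739+2.87274) = 0.90439.
Posterior mean = w·x̄ + (1−w)·μ₀ = 0.90439·2.69 + 0.095609·2.47 = 2.669. Posterior variance = 1/(27.1739+2.87274) = 0.0332816, so SD = 0.182.

Posterior mean ≈ 2.669; posterior SD ≈ 0.182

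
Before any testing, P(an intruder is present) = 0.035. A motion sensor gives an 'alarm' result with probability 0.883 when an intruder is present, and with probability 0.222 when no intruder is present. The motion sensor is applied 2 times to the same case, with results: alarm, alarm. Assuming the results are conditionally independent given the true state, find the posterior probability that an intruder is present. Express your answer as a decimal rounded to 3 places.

Posterior P(H) ≈ 0.365

Let H be the event that an intruder is present; start with P(H) = 0.035. P('alarm'|H) = 0.883, P('alarm'|¬H) = 0.222.
Update on result 1 ('alarm'): P(H) ← 0.883·0.0350 / (0.883·0.0350 + 0.222·0.9650) = 0.030905/0.24513 = 0.1261.
Update on result 2 ('alarm'): P(H) ← 0.883·0.1261 / (0.883·0.1261 + 0.222·0.8739) = 0.11132/0.30533 = 0.3646.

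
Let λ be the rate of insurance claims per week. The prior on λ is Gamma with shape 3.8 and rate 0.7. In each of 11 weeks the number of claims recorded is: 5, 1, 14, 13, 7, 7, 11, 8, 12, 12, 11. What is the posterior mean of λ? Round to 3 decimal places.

Posterior mean ≈ 8.957

The Poisson likelihood adds the total count to the shape and the number of exposure periods to the rate. Here ∑xᵢ = 101 and n = 11, so shape 3.8→104.8 and rate 0.7→11.7.
Posterior mean = shape/rate = 104.8/11.7 = 8.957.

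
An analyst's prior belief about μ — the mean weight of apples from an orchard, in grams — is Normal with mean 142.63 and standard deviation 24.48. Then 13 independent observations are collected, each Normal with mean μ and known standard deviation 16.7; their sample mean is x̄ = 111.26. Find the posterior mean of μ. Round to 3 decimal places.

Posterior mean ≈ 112.344

Prior precision 1/τ₀² = 1/24.48² = 0.00166870; data precision n/σ² = 13/16.7² = 0.0466134.
Posterior precision = 0.00166870 + 0.0466134 = 0.0482821.
Posterior mean = (0.00166870·142.63 + 0.0466134·111.26) / 0.0482821 = 112.344.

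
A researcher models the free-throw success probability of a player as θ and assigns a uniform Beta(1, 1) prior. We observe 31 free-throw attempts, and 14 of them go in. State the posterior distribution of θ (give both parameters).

Posterior: Beta(15, 18)

The binomial likelihood is conjugate to the Beta prior: with 14 successes and 17 failures, the posterior is Beta(1+14, 1+17) = Beta(15, 18).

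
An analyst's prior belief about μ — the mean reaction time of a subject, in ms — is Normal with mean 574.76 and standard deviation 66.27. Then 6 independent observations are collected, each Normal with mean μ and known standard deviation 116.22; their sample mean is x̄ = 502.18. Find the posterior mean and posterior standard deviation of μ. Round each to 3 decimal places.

Prior precision 1/τ₀² = 1/66.27² = 0.00022770; data precision n/σ² = 6/116.22² = 0.00044421.
Posterior precision = 0.00022770 + 0.00044421 = 0.00067191, giving posterior SD = 1/√0.00067191 = 38.578.
Posterior mean = (0.00022770·574.76 + 0.00044421·502.18) / 0.00067191 = 526.776.

Posterior mean ≈ 526.776; posterior SD ≈ 38.578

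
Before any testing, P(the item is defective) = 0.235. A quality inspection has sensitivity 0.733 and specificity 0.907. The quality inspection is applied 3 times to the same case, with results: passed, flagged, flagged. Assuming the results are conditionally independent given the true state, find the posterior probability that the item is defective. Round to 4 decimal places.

Posterior P(H) ≈ 0.8489

With H the event that the item is defective, the joint likelihood of the observed sequence is P(data|H) = 0.267·0.733·0.733 = 0.14346 and P(data|¬H) = 0.907·0.093·0.093 = 0.0078446.
Bayes: P(H|data) = 0.235·0.14346 / (0.235·0.14346 + 0.765·0.0078446) = 0.033712/0.039713 = 0.8489.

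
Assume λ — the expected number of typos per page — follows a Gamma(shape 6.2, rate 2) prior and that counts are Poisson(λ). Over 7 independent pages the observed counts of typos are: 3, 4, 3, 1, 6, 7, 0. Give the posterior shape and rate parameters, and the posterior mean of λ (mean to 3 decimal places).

Total count ∑xᵢ = 24 over n = 7 pages.
Gamma is conjugate to the Poisson likelihood: posterior is Gamma(shape = 6.2+24 = 30.2, rate = 2+7 = 9).
Posterior mean = shape/rate = 30.2/9 = 3.356.

Posterior: Gamma(shape=30.2, rate=9); mean ≈ 3.356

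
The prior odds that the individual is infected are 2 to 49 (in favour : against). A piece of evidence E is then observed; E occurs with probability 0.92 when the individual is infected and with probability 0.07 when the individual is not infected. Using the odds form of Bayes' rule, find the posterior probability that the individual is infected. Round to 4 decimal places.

Prior odds = 2/49 = 0.040816.
Likelihood ratio for E = 0.92/0.07 = 13.143.
Posterior odds = prior odds × LR = 0.53644.
Posterior probability = odds/(1+odds) = 0.53644/1.5364 = 0.3491.

Posterior probability ≈ 0.3491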